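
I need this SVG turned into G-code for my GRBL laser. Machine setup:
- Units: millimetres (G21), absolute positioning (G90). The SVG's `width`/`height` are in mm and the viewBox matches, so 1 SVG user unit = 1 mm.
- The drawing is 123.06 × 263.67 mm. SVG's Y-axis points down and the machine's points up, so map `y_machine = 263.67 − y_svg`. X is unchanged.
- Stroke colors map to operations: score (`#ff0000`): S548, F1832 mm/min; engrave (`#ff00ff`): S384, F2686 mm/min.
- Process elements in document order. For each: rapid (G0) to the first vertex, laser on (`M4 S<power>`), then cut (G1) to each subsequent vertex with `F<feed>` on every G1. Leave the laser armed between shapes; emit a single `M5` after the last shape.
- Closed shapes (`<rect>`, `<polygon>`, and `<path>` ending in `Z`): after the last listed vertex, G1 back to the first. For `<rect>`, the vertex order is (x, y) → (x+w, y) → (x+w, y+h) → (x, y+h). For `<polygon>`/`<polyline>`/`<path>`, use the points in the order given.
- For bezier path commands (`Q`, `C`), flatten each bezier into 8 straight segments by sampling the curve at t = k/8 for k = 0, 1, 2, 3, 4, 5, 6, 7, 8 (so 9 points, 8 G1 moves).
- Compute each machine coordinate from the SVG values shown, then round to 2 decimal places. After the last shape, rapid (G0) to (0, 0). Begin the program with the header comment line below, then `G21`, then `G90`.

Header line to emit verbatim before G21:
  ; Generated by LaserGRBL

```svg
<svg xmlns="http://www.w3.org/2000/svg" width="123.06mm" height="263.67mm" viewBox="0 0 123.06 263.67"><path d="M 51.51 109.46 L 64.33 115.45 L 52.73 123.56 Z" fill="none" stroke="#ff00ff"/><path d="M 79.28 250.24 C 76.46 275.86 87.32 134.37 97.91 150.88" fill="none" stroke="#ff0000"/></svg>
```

1 u = 1 mm; y_m = 263.67 − y.

[1] `<path>` regular polygon, #ff00ff→engrave S384 F2686: (51.51,154.21) → (64.33,148.22) → (52.73,140.11) → (51.51,154.21) (closed)

[2] `<path>` cubic bezier, #ff0000→score S548 F1832: (79.28,13.43) → (78.84,11.02) → (79.51,20.47) → (81.14,37.96) → (83.57,59.69) → (86.62,81.85) → (90.13,100.63) → (93.95,112.21) → (97.91,112.79)

; Generated by LaserGRBL
G21
G90
G0 X51.51 Y154.21
M4 S384
G1 X64.33 Y148.22 F2686
G1 X52.73 Y140.11 F2686
G1 X51.51 Y154.21 F2686
G0 X79.28 Y13.43
M4 S548
G1 X78.84 Y11.02 F1832
G1 X79.51 Y20.47 F1832
G1 X81.14 Y37.96 F1832
G1 X83.57 Y59.69 F1832
G1 X86.62 Y81.85 F1832
G1 X90.13 Y100.63 F1832
G1 X93.95 Y112.21 F1832
G1 X97.91 Y112.79 F1832
M5
G0 X0.00 Y0.00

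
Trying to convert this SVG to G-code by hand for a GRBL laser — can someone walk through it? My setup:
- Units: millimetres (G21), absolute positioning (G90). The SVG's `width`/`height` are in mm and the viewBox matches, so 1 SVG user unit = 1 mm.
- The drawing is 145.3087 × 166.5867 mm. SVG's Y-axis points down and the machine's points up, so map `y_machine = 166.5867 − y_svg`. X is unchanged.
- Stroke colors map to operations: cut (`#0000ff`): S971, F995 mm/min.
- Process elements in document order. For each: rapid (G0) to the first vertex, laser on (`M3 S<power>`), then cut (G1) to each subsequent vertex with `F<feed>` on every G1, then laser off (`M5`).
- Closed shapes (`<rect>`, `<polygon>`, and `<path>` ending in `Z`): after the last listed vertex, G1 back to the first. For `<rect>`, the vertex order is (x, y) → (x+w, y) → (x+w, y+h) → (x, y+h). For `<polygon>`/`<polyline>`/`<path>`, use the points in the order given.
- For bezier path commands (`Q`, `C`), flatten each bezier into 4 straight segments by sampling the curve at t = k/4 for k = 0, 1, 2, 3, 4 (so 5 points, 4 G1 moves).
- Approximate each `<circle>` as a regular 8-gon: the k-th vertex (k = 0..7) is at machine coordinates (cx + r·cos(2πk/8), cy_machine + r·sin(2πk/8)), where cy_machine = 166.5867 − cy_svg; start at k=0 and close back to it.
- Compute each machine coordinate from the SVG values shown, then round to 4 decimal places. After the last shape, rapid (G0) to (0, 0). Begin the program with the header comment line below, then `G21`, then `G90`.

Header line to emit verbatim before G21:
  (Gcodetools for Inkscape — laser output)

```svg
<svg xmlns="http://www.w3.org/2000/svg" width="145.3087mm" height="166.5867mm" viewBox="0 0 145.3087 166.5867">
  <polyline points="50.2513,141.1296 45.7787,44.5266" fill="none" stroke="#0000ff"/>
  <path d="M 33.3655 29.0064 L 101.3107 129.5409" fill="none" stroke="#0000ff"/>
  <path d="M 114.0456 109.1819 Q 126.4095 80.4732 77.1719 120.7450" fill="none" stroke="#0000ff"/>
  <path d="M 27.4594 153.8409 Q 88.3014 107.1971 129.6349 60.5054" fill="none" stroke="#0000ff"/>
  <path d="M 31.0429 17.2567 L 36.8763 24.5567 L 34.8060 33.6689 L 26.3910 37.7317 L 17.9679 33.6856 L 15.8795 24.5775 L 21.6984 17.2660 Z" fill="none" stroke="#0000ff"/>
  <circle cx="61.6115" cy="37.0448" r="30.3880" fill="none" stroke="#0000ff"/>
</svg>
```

(Gcodetools for Inkscape — laser output)
G21
G90
G0 X50.2513 Y25.4571
M3 S971
G1 X45.7787 Y122.0601 F995
M5
G0 X33.3655 Y137.5803
M3 S971
G1 X101.3107 Y37.0458 F995
M5
G0 X114.0456 Y57.4048
M3 S971
G1 X116.3775 Y67.4479 F995
G1 X111.0091 Y68.8684 F995
G1 X97.9406 Y61.6663 F995
G1 X77.1719 Y45.8417 F995
M5
G0 X27.4594 Y12.7458
M3 S971
G1 X56.6611 Y36.0707 F995
G1 X83.4243 Y59.4016 F995
G1 X107.7489 Y82.7384 F995
G1 X129.6349 Y106.0813 F995
M5
G0 X31.0429 Y149.3300
M3 S971
G1 X36.8763 Y142.0300 F995
G1 X34.8060 Y132.9178 F995
G1 X26.3910 Y128.8550 F995
G1 X17.9679 Y132.9011 F995
G1 X15.8795 Y142.0092 F995
G1 X21.6984 Y149.3207 F995
G1 X31.0429 Y149.3300 F995
M5
G0 X91.9995 Y129.5419
M3 S971
G1 X83.0991 Y151.0295 F995
G1 X61.6115 Y159.9299 F995
G1 X40.1239 Y151.0295 F995
G1 X31.2235 Y129.5419 F995
G1 X40.1239 Y108.0543 F995
G1 X61.6115 Y99.1539 F995
G1 X83.0991 Y108.0543 F995
G1 X91.9995 Y129.5419 F995
M5
G0 X0.0000 Y0.0000

Since the viewBox matches the mm dimensions, user units are millimetres directly. The only transform is the Y-flip y_m = 166.5867 − y_svg.

Shape 1 is a line segment drawn with `<polyline>`. Its stroke #0000ff means cut at S971, F995. After flipping Y the toolpath is (50.2513,25.4571) → (45.7787,122.0601).

Shape 2 is a line segment drawn with `<path>`. Its stroke #0000ff means cut at S971, F995. After flipping Y the toolpath is (33.3655,137.5803) → (101.3107,37.0458).

Shape 3 is a quadratic bezier drawn with `<path>`. Its stroke #0000ff means cut at S971, F995. After flipping Y the toolpath is (114.0456,57.4048) → (116.3775,67.4479) → (111.0091,68.8684) → (97.9406,61.6663) → (77.1719,45.8417).

Shape 4 is a quadratic bezier drawn with `<path>`. Its stroke #0000ff means cut at S971, F995. After flipping Y the toolpath is (27.4594,12.7458) → (56.6611,36.0707) → (83.4243,59.4016) → (107.7489,82.7384) → (129.6349,106.0813).

Shape 5 is a regular polygon drawn with `<path>`. Its stroke #0000ff means cut at S971, F995. After flipping Y the toolpath is (31.0429,149.3300) → (36.8763,142.0300) → (34.8060,132.9178) → (26.3910,128.8550) → (17.9679,132.9011) → (15.8795,142.0092) → (21.6984,149.3207) → (31.0429,149.3300), returning to the start.

Shape 6 is a circle drawn with `<circle>`. Its stroke #0000ff means cut at S971, F995. After flipping Y the toolpath is (91.9995,129.5419) → (83.0991,151.0295) → (61.6115,159.9299) → (40.1239,151.0295) → (31.2235,129.5419) → (40.1239,108.0543) → (61.6115,99.1539) → (83.0991,108.0543) → (91.9995,129.5419), returning to the start.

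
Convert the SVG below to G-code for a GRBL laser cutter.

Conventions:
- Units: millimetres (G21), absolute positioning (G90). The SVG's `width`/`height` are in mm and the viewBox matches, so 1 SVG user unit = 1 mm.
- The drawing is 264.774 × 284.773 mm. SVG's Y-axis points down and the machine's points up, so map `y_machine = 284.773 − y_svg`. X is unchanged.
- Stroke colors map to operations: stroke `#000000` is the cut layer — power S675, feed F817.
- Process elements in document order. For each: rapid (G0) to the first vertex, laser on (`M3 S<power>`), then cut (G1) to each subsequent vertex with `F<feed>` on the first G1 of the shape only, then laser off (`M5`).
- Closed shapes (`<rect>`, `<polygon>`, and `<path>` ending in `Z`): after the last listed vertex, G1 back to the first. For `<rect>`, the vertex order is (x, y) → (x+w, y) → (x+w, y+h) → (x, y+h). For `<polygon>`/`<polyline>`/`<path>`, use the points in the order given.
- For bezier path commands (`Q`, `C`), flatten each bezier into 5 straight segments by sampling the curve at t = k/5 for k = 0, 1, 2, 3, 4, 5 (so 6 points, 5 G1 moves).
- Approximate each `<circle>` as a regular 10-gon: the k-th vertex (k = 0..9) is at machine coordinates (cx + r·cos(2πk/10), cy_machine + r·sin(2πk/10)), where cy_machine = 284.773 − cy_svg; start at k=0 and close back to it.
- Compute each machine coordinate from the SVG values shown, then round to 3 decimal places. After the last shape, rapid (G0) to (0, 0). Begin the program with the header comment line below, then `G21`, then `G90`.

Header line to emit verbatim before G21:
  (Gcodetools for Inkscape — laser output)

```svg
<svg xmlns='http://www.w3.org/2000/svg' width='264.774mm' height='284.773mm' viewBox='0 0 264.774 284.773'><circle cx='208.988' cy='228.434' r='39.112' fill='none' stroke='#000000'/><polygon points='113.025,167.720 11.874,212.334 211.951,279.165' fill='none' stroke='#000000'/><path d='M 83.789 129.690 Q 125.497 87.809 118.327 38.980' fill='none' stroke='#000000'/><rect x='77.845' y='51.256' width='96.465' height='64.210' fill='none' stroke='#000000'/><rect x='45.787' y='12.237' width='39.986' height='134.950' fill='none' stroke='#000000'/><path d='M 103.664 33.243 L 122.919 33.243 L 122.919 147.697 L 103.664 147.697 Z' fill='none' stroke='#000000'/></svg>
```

(Gcodetools for Inkscape — laser output)
G21
G90
G0 X248.100 Y56.339
M3 S675
G1 X240.630 Y79.328 F817
G1 X221.074 Y93.537
G1 X196.902 Y93.537
G1 X177.346 Y79.328
G1 X169.876 Y56.339
G1 X177.346 Y33.350
G1 X196.902 Y19.141
G1 X221.074 Y19.141
G1 X240.630 Y33.350
G1 X248.100 Y56.339
M5
G0 X113.025 Y117.053
M3 S675
G1 X11.874 Y72.439 F817
G1 X211.951 Y5.608
G1 X113.025 Y117.053
M5
G0 X83.789 Y155.083
M3 S675
G1 X98.517 Y172.113 F817
G1 X109.335 Y189.699
G1 X116.243 Y207.841
G1 X119.240 Y226.539
G1 X118.327 Y245.793
M5
G0 X77.845 Y233.517
M3 S675
G1 X174.310 Y233.517 F817
G1 X174.310 Y169.307
G1 X77.845 Y169.307
G1 X77.845 Y233.517
M5
G0 X45.787 Y272.536
M3 S675
G1 X85.773 Y272.536 F817
G1 X85.773 Y137.586
G1 X45.787 Y137.586
G1 X45.787 Y272.536
M5
G0 X103.664 Y251.530
M3 S675
G1 X122.919 Y251.530 F817
G1 X122.919 Y137.076
G1 X103.664 Y137.076
G1 X103.664 Y251.530
M5
G0 X0.000 Y0.000

1 u = 1 mm; y_m = 284.773 − y.

[1] `<circle>` circle, #000000→cut S675 F817: (248.100,56.339) → (240.630,79.328) → (221.074,93.537) → (196.902,93.537) → (177.346,79.328) → (169.876,56.339) → (177.346,33.350) → (196.902,19.141) → (221.074,19.141) → (240.630,33.350) → (248.100,56.339) (closed)

[2] `<polygon>` closed polygon, #000000→cut S675 F817: (113.025,117.053) → (11.874,72.439) → (211.951,5.608) → (113.025,117.053) (closed)

[3] `<path>` quadratic bezier, #000000→cut S675 F817: (83.789,155.083) → (98.517,172.113) → (109.335,189.699) → (116.243,207.841) → (119.240,226.539) → (118.327,245.793)

[4] `<rect>` rectangle, #000000→cut S675 F817: (77.845,233.517) → (174.310,233.517) → (174.310,169.307) → (77.845,169.307) → (77.845,233.517) (closed)

[5] `<rect>` rectangle, #000000→cut S675 F817: (45.787,272.536) → (85.773,272.536) → (85.773,137.586) → (45.787,137.586) → (45.787,272.536) (closed)

[6] `<path>` rectangle, #000000→cut S675 F817: (103.664,251.530) → (122.919,251.530) → (122.919,137.076) → (103.664,137.076) → (103.664,251.530) (closed)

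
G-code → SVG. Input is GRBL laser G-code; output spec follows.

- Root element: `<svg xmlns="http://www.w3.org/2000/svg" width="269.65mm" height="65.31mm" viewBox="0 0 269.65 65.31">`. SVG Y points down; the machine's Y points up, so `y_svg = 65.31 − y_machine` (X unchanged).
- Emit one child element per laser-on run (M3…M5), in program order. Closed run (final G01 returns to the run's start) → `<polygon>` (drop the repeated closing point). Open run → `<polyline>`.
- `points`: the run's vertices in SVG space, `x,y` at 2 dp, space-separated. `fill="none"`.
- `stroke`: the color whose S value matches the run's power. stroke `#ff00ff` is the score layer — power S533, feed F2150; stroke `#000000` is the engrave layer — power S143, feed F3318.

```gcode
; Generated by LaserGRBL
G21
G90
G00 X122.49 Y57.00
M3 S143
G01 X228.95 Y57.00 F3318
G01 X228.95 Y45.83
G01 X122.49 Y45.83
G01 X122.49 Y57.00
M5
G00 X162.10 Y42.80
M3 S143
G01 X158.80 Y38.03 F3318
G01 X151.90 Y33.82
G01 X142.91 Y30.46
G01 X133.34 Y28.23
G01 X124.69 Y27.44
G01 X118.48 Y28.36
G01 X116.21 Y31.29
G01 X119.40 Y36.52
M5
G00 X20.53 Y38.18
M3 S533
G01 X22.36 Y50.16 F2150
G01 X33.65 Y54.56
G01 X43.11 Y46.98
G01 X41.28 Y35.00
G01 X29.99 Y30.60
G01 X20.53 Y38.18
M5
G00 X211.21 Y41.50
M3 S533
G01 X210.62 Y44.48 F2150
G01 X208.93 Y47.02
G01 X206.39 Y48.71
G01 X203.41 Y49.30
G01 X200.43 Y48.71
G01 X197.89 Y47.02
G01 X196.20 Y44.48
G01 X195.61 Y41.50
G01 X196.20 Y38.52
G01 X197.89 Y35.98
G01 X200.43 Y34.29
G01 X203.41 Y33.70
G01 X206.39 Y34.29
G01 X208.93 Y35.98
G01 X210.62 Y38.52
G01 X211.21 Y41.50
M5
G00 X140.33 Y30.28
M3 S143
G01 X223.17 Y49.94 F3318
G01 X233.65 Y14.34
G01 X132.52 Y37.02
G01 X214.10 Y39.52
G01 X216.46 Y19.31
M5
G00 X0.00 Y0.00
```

<svg xmlns="http://www.w3.org/2000/svg" width="269.65mm" height="65.31mm" viewBox="0 0 269.65 65.31">
  <polygon points="122.49,8.31 228.95,8.31 228.95,19.48 122.49,19.48" fill="none" stroke="#000000"/>
  <polyline points="162.10,22.51 158.80,27.28 151.90,31.49 142.91,34.85 133.34,37.08 124.69,37.87 118.48,36.95 116.21,34.02 119.40,28.79" fill="none" stroke="#000000"/>
  <polygon points="20.53,27.13 22.36,15.15 33.65,10.75 43.11,18.33 41.28,30.31 29.99,34.71" fill="none" stroke="#ff00ff"/>
  <polygon points="211.21,23.81 210.62,20.83 208.93,18.29 206.39,16.60 203.41,16.01 200.43,16.60 197.89,18.29 196.20,20.83 195.61,23.81 196.20,26.79 197.89,29.33 200.43,31.02 203.41,31.61 206.39,31.02 208.93,29.33 210.62,26.79" fill="none" stroke="#ff00ff"/>
  <polyline points="140.33,35.03 223.17,15.37 233.65,50.97 132.52,28.29 214.10,25.79 216.46,46.00" fill="none" stroke="#000000"/>
</svg>

Machine Y-up, SVG Y-down with viewBox height 65.31, so y_svg = 65.31 − y_machine; X carries over.

Run 1: the run's S143 means `#000000` (engrave). The run returns to its start, so emit a `<polygon>` with points (Y-flipped): 122.49,8.31 228.95,8.31 228.95,19.48 122.49,19.48.

Run 2: the run's S143 means `#000000` (engrave). The run is open, so emit a `<polyline>` with points (Y-flipped): 162.10,22.51 158.80,27.28 151.90,31.49 142.91,34.85 133.34,37.08 124.69,37.87 118.48,36.95 116.21,34.02 119.40,28.79.

Run 3: power S533 maps to stroke `#ff00ff` (score). The run returns to its start, so emit a `<polygon>` with points (Y-flipped): 20.53,27.13 22.36,15.15 33.65,10.75 43.11,18.33 41.28,30.31 29.99,34.71.

Run 4: S533 ⇒ score layer `#ff00ff`. The run returns to its start, so emit a `<polygon>` with points (Y-flipped): 211.21,23.81 210.62,20.83 208.93,18.29 206.39,16.60 203.41,16.01 200.43,16.60 197.89,18.29 196.20,20.83 195.61,23.81 196.20,26.79 197.89,29.33 200.43,31.02 203.41,31.61 206.39,31.02 208.93,29.33 210.62,26.79.

Run 5: S143 ⇒ engrave layer `#000000`. The run is open, so emit a `<polyline>` with points (Y-flipped): 140.33,35.03 223.17,15.37 233.65,50.97 132.52,28.29 214.10,25.79 216.46,46.00.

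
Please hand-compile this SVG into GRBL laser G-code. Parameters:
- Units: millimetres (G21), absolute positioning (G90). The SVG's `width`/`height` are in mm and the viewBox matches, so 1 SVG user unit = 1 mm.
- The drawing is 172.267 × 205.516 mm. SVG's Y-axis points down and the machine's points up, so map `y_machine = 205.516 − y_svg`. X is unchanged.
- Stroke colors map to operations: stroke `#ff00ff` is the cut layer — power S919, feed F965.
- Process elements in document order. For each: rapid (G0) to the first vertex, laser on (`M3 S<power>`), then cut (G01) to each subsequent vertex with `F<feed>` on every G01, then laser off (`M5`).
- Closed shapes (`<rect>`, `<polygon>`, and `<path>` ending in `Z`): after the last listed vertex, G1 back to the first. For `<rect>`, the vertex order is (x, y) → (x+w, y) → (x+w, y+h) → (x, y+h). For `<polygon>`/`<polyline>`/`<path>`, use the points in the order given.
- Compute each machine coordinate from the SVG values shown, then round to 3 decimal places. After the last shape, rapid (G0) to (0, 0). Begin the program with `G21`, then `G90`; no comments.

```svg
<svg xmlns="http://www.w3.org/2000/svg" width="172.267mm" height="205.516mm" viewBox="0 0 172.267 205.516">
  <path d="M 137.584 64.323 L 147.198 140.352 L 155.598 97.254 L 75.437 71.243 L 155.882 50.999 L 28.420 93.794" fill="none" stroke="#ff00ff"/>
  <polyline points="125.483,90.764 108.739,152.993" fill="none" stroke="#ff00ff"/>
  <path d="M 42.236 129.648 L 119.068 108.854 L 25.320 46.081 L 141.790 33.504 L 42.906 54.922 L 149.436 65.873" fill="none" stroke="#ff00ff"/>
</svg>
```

1 u = 1 mm; y_m = 205.516 − y.

[1] `<path>` open polyline, #ff00ff→cut S919 F965: (137.584,141.193) → (147.198,65.164) → (155.598,108.262) → (75.437,134.273) → (155.882,154.517) → (28.420,111.722)

[2] `<polyline>` line segment, #ff00ff→cut S919 F965: (125.483,114.752) → (108.739,52.523)

[3] `<path>` open polyline, #ff00ff→cut S919 F965: (42.236,75.868) → (119.068,96.662) → (25.320,159.435) → (141.790,172.012) → (42.906,150.594) → (149.436,139.643)

G21
G90
G0 X137.584 Y141.193
M3 S919
G01 X147.198 Y65.164 F965
G01 X155.598 Y108.262 F965
G01 X75.437 Y134.273 F965
G01 X155.882 Y154.517 F965
G01 X28.420 Y111.722 F965
M5
G0 X125.483 Y114.752
M3 S919
G01 X108.739 Y52.523 F965
M5
G0 X42.236 Y75.868
M3 S919
G01 X119.068 Y96.662 F965
G01 X25.320 Y159.435 F965
G01 X141.790 Y172.012 F965
G01 X42.906 Y150.594 F965
G01 X149.436 Y139.643 F965
M5
G0 X0.000 Y0.000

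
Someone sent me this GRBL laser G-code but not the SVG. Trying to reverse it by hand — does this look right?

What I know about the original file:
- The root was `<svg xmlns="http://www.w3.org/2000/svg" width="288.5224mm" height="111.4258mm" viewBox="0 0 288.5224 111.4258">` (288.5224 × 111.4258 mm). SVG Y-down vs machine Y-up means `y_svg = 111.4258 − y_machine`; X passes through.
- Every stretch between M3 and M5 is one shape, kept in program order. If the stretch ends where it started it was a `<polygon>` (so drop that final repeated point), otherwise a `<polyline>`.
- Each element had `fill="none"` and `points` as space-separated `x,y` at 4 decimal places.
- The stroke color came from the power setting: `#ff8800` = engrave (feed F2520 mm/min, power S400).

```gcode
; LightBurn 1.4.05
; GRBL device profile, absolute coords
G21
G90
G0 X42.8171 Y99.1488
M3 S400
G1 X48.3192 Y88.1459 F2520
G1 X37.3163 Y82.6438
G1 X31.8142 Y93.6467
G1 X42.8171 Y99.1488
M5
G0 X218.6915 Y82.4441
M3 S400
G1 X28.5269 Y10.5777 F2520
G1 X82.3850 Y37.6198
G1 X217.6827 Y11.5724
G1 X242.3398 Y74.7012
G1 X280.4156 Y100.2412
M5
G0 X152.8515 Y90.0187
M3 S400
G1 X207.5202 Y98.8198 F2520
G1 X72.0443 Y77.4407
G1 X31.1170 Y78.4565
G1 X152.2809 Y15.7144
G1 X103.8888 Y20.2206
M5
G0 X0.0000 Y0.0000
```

<svg xmlns="http://www.w3.org/2000/svg" width="288.5224mm" height="111.4258mm" viewBox="0 0 288.5224 111.4258">
  <polygon points="42.8171,12.2770 48.3192,23.2799 37.3163,28.7820 31.8142,17.7791" fill="none" stroke="#ff8800"/>
  <polyline points="218.6915,28.9817 28.5269,100.8481 82.3850,73.8060 217.6827,99.8534 242.3398,36.7246 280.4156,11.1846" fill="none" stroke="#ff8800"/>
  <polyline points="152.8515,21.4071 207.5202,12.6060 72.0443,33.9851 31.1170,32.9693 152.2809,95.7114 103.8888,91.2052" fill="none" stroke="#ff8800"/>
</svg>

y_svg = 111.4258 − y_m. Every run uses S400, so all elements get stroke `#ff8800` (engrave).

[1] closed run; points: 42.8171,12.2770 48.3192,23.2799 37.3163,28.7820 31.8142,17.7791

[2] open run; points: 218.6915,28.9817 28.5269,100.8481 82.3850,73.8060 217.6827,99.8534 242.3398,36.7246 280.4156,11.1846

[3] open run; points: 152.8515,21.4071 207.5202,12.6060 72.0443,33.9851 31.1170,32.9693 152.2809,95.7114 103.8888,91.2052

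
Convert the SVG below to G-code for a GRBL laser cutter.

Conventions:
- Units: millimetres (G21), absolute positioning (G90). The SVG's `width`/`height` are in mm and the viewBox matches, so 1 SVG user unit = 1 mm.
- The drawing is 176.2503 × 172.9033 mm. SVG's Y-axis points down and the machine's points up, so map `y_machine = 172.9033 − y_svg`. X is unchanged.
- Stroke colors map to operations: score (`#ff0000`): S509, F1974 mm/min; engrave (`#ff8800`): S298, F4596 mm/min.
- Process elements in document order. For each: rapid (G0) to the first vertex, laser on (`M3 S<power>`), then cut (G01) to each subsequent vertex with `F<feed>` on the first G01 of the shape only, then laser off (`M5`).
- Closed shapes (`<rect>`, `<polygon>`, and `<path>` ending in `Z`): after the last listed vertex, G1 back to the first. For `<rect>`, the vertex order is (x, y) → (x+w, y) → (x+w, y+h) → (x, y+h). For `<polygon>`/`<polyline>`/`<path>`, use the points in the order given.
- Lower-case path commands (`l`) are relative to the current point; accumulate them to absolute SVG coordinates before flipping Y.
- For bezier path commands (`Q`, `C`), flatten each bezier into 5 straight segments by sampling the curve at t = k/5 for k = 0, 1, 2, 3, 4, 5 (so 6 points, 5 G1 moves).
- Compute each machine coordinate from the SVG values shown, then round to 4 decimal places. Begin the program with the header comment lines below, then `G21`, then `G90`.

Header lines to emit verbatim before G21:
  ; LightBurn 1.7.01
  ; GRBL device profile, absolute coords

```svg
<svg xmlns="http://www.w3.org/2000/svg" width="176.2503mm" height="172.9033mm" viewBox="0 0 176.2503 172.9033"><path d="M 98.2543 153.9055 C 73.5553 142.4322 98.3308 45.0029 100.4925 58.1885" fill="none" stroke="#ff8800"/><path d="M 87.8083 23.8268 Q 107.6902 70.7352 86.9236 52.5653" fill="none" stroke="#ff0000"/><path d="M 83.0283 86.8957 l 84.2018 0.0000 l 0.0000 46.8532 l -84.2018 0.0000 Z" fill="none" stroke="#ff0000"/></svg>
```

; LightBurn 1.7.01
; GRBL device profile, absolute coords
G21
G90
G0 X98.2543 Y18.9978
M3 S298
G01 X88.7951 Y34.6239 F4596
G01 X87.7496 Y61.4441
G01 X91.6575 Y90.0229
G01 X97.0585 Y110.9249
G01 X100.4925 Y114.7148
M5
G0 X87.8083 Y149.0765
M3 S509
G01 X94.1351 Y132.9163 F1974
G01 X97.2101 Y121.9623
G01 X97.0331 Y116.2146
G01 X93.6043 Y115.6732
G01 X86.9236 Y120.3380
M5
G0 X83.0283 Y86.0076
M3 S509
G01 X167.2301 Y86.0076 F1974
G01 X167.2301 Y39.1544
G01 X83.0283 Y39.1544
G01 X83.0283 Y86.0076
M5

1 u = 1 mm; y_m = 172.9033 − y.

[1] `<path>` cubic bezier, #ff8800→engrave S298 F4596: (98.2543,18.9978) → (88.7951,34.6239) → (87.7496,61.4441) → (91.6575,90.0229) → (97.0585,110.9249) → (100.4925,114.7148)

[2] `<path>` quadratic bezier, #ff0000→score S509 F1974: (87.8083,149.0765) → (94.1351,132.9163) → (97.2101,121.9623) → (97.0331,116.2146) → (93.6043,115.6732) → (86.9236,120.3380)

[3] `<path>` rectangle, #ff0000→score S509 F1974: (83.0283,86.0076) → (167.2301,86.0076) → (167.2301,39.1544) → (83.0283,39.1544) → (83.0283,86.0076) (closed)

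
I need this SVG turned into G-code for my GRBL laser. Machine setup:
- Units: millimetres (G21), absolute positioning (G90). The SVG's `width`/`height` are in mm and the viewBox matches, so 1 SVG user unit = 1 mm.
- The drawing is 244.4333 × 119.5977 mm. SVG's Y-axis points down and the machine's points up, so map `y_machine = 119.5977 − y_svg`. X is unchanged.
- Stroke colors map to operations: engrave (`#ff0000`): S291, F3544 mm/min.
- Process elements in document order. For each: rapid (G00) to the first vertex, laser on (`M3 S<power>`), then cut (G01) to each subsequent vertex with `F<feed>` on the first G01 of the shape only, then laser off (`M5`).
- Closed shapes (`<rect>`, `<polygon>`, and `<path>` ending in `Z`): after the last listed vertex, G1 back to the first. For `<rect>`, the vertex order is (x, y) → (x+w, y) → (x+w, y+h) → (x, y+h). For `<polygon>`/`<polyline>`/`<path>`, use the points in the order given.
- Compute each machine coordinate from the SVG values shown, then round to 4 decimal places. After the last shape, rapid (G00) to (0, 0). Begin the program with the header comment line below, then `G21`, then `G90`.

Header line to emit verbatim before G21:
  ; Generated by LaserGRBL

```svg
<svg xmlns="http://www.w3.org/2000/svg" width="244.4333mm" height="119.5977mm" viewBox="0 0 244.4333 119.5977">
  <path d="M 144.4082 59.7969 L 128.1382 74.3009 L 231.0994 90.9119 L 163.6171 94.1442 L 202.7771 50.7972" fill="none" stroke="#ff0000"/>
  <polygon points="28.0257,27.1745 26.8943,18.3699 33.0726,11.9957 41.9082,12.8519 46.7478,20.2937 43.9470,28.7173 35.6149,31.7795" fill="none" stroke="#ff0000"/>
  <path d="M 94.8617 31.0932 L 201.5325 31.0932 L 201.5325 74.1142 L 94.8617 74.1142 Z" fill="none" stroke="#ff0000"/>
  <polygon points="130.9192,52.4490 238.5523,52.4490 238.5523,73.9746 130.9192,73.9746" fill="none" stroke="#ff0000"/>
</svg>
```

; Generated by LaserGRBL
G21
G90
G00 X144.4082 Y59.8008
M3 S291
G01 X128.1382 Y45.2968 F3544
G01 X231.0994 Y28.6858
G01 X163.6171 Y25.4535
G01 X202.7771 Y68.8005
M5
G00 X28.0257 Y92.4232
M3 S291
G01 X26.8943 Y101.2278 F3544
G01 X33.0726 Y107.6020
G01 X41.9082 Y106.7458
G01 X46.7478 Y99.3040
G01 X43.9470 Y90.8804
G01 X35.6149 Y87.8182
G01 X28.0257 Y92.4232
M5
G00 X94.8617 Y88.5045
M3 S291
G01 X201.5325 Y88.5045 F3544
G01 X201.5325 Y45.4835
G01 X94.8617 Y45.4835
G01 X94.8617 Y88.5045
M5
G00 X130.9192 Y67.1487
M3 S291
G01 X238.5523 Y67.1487 F3544
G01 X238.5523 Y45.6231
G01 X130.9192 Y45.6231
G01 X130.9192 Y67.1487
M5
G00 X0.0000 Y0.0000

Since the viewBox matches the mm dimensions, user units are millimetres directly. The only transform is the Y-flip y_m = 119.5977 − y_svg.

Shape 1 is a open polyline drawn with `<path>`. Its stroke #ff0000 means engrave at S291, F3544. After flipping Y the toolpath is (144.4082,59.8008) → (128.1382,45.2968) → (231.0994,28.6858) → (163.6171,25.4535) → (202.7771,68.8005).

Shape 2 is a regular polygon drawn with `<polygon>`. Its stroke #ff0000 means engrave at S291, F3544. After flipping Y the toolpath is (28.0257,92.4232) → (26.8943,101.2278) → (33.0726,107.6020) → (41.9082,106.7458) → (46.7478,99.3040) → (43.9470,90.8804) → (35.6149,87.8182) → (28.0257,92.4232), returning to the start.

Shape 3 is a rectangle drawn with `<path>`. Its stroke #ff0000 means engrave at S291, F3544. After flipping Y the toolpath is (94.8617,88.5045) → (201.5325,88.5045) → (201.5325,45.4835) → (94.8617,45.4835) → (94.8617,88.5045), returning to the start.

Shape 4 is a rectangle drawn with `<polygon>`. Its stroke #ff0000 means engrave at S291, F3544. After flipping Y the toolpath is (130.9192,67.1487) → (238.5523,67.1487) → (238.5523,45.6231) → (130.9192,45.6231) → (130.9192,67.1487), returning to the start.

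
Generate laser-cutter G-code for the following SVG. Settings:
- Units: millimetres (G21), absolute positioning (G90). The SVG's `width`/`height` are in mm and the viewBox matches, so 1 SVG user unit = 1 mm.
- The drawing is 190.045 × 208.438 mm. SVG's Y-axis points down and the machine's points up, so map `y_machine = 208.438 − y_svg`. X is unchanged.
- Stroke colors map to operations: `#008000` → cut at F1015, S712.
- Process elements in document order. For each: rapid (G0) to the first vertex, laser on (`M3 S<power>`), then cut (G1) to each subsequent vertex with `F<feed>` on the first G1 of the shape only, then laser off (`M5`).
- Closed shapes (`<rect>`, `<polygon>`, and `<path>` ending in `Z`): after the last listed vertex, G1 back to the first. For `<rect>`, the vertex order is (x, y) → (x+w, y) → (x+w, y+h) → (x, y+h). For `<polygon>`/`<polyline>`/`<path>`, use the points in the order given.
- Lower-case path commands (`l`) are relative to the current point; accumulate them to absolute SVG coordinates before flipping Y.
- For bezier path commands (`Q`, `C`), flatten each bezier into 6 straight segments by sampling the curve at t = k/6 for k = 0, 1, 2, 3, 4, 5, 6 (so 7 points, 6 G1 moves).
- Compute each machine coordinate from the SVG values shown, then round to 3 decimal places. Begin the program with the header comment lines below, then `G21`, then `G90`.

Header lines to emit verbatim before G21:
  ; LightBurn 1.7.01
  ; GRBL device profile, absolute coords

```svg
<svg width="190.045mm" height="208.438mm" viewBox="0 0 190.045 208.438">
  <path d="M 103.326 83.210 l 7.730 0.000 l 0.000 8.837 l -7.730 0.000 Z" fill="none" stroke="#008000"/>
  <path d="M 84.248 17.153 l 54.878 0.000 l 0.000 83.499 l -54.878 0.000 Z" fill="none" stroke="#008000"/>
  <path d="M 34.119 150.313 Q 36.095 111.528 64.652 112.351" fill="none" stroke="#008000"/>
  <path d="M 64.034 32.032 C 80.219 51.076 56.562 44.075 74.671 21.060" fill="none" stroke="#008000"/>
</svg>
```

1 u = 1 mm; y_m = 208.438 − y.

[1] `<path>` rectangle, #008000→cut S712 F1015: (103.326,125.228) → (111.056,125.228) → (111.056,116.391) → (103.326,116.391) → (103.326,125.228) (closed)

[2] `<path>` rectangle, #008000→cut S712 F1015: (84.248,191.285) → (139.126,191.285) → (139.126,107.786) → (84.248,107.786) → (84.248,191.285) (closed)

[3] `<path>` quadratic bezier, #008000→cut S712 F1015: (34.119,58.125) → (35.516,69.953) → (38.390,79.581) → (42.740,87.008) → (48.567,92.235) → (55.871,95.261) → (64.652,96.087)

[4] `<path>` cubic bezier, #008000→cut S712 F1015: (64.034,176.406) → (69.184,169.008) → (69.961,165.672) → (68.631,166.120) → (67.461,170.073) → (68.719,177.251) → (74.671,187.378)

; LightBurn 1.7.01
; GRBL device profile, absolute coords
G21
G90
G0 X103.326 Y125.228
M3 S712
G1 X111.056 Y125.228 F1015
G1 X111.056 Y116.391
G1 X103.326 Y116.391
G1 X103.326 Y125.228
M5
G0 X84.248 Y191.285
M3 S712
G1 X139.126 Y191.285 F1015
G1 X139.126 Y107.786
G1 X84.248 Y107.786
G1 X84.248 Y191.285
M5
G0 X34.119 Y58.125
M3 S712
G1 X35.516 Y69.953 F1015
G1 X38.390 Y79.581
G1 X42.740 Y87.008
G1 X48.567 Y92.235
G1 X55.871 Y95.261
G1 X64.652 Y96.087
M5
G0 X64.034 Y176.406
M3 S712
G1 X69.184 Y169.008 F1015
G1 X69.961 Y165.672
G1 X68.631 Y166.120
G1 X67.461 Y170.073
G1 X68.719 Y177.251
G1 X74.671 Y187.378
M5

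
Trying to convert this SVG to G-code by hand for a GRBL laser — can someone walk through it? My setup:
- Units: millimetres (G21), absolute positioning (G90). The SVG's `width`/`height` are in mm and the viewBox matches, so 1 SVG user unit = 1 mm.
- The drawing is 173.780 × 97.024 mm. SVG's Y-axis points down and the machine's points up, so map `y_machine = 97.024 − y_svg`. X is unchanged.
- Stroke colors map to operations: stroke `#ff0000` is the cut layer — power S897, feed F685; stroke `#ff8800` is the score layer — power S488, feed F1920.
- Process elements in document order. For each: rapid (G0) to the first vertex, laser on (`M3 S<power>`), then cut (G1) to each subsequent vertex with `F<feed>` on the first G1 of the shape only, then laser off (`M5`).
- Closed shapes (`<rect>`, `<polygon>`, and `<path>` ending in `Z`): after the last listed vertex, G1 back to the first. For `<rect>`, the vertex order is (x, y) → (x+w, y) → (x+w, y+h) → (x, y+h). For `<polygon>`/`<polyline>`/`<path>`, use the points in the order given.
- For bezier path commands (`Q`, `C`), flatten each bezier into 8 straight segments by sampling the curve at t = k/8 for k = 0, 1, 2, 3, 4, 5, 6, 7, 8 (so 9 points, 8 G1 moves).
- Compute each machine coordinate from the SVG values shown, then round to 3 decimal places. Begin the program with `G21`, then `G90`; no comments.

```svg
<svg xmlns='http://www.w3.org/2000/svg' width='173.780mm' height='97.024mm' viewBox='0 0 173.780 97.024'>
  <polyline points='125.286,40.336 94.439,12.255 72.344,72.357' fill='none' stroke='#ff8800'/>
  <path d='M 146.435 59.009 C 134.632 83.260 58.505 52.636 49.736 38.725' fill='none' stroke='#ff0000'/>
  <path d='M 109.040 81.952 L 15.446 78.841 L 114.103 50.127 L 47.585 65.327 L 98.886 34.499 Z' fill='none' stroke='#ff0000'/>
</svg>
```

G21
G90
G0 X125.286 Y56.688
M3 S488
G1 X94.439 Y84.769 F1920
G1 X72.344 Y24.667
M5
G0 X146.435 Y38.015
M3 S897
G1 X139.251 Y31.353 F685
G1 X127.580 Y28.997
G1 X112.964 Y30.108
G1 X96.948 Y33.846
G1 X81.074 Y39.373
G1 X66.885 Y45.851
G1 X55.925 Y52.439
G1 X49.736 Y58.299
M5
G0 X109.040 Y15.072
M3 S897
G1 X15.446 Y18.183 F685
G1 X114.103 Y46.897
G1 X47.585 Y31.697
G1 X98.886 Y62.525
G1 X109.040 Y15.072
M5

1 u = 1 mm; y_m = 97.024 − y.

[1] `<polyline>` open polyline, #ff8800→score S488 F1920: (125.286,56.688) → (94.439,84.769) → (72.344,24.667)

[2] `<path>` cubic bezier, #ff0000→cut S897 F685: (146.435,38.015) → (139.251,31.353) → (127.580,28.997) → (112.964,30.108) → (96.948,33.846) → (81.074,39.373) → (66.885,45.851) → (55.925,52.439) → (49.736,58.299)

[3] `<path>` closed polygon, #ff0000→cut S897 F685: (109.040,15.072) → (15.446,18.183) → (114.103,46.897) → (47.585,31.697) → (98.886,62.525) → (109.040,15.072) (closed)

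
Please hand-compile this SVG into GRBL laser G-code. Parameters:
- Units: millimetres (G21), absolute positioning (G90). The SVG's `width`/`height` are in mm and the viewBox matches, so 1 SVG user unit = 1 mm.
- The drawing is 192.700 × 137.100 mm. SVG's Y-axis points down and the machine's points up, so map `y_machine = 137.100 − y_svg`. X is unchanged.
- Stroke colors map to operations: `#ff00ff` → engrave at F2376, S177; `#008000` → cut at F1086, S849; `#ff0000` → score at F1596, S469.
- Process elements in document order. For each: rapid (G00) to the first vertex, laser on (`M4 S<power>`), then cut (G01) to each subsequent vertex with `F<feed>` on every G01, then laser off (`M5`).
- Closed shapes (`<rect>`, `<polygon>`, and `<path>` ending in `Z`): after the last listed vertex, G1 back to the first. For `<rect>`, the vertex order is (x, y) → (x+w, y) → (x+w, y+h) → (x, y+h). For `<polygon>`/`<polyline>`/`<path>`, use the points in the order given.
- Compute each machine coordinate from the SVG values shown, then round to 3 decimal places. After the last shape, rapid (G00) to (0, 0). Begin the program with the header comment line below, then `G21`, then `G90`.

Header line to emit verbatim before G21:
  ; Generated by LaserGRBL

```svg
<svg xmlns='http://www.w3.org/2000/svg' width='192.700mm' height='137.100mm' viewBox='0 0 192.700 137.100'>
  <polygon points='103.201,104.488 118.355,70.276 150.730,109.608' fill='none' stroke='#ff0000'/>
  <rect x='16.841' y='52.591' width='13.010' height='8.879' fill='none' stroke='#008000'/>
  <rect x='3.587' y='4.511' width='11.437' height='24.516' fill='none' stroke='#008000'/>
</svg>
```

1 u = 1 mm; y_m = 137.100 − y.

[1] `<polygon>` closed polygon, #ff0000→score S469 F1596: (103.201,32.612) → (118.355,66.824) → (150.730,27.492) → (103.201,32.612) (closed)

[2] `<rect>` rectangle, #008000→cut S849 F1086: (16.841,84.509) → (29.851,84.509) → (29.851,75.630) → (16.841,75.630) → (16.841,84.509) (closed)

[3] `<rect>` rectangle, #008000→cut S849 F1086: (3.587,132.589) → (15.024,132.589) → (15.024,108.073) → (3.587,108.073) → (3.587,132.589) (closed)

; Generated by LaserGRBL
G21
G90
G00 X103.201 Y32.612
M4 S469
G01 X118.355 Y66.824 F1596
G01 X150.730 Y27.492 F1596
G01 X103.201 Y32.612 F1596
M5
G00 X16.841 Y84.509
M4 S849
G01 X29.851 Y84.509 F1086
G01 X29.851 Y75.630 F1086
G01 X16.841 Y75.630 F1086
G01 X16.841 Y84.509 F1086
M5
G00 X3.587 Y132.589
M4 S849
G01 X15.024 Y132.589 F1086
G01 X15.024 Y108.073 F1086
G01 X3.587 Y108.073 F1086
G01 X3.587 Y132.589 F1086
M5
G00 X0.000 Y0.000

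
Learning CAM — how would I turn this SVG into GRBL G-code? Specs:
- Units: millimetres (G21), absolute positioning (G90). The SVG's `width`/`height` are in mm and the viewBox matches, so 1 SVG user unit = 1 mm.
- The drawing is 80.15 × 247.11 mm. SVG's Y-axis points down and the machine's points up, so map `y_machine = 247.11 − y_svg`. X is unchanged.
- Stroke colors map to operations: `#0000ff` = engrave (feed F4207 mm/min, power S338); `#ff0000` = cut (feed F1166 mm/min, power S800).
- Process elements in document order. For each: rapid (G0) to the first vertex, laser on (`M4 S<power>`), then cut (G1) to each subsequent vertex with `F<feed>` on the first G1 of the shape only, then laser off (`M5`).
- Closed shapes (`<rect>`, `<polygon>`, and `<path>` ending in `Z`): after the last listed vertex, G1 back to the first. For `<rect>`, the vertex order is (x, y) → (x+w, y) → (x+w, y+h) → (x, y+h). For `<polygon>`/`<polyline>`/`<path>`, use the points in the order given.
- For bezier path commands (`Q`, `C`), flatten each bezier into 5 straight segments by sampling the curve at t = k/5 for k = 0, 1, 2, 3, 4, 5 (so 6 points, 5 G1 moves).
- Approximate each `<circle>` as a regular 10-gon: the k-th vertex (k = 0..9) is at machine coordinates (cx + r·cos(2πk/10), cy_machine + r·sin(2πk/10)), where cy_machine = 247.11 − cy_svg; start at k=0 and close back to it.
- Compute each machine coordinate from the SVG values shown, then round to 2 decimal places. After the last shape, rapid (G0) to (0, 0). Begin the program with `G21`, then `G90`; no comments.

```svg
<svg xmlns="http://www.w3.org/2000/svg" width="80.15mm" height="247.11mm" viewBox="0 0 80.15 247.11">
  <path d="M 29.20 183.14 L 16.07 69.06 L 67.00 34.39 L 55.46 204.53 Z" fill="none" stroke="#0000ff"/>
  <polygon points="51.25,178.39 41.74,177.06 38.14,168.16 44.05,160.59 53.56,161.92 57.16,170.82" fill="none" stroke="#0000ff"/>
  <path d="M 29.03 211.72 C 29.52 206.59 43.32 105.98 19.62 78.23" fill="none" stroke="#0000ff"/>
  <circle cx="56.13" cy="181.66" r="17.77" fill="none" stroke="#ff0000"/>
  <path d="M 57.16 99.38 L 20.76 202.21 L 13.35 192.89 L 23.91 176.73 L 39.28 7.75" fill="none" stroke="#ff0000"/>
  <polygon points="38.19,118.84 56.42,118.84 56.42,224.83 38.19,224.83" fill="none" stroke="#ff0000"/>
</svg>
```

Since the viewBox matches the mm dimensions, user units are millimetres directly. The only transform is the Y-flip y_m = 247.11 − y_svg.

Shape 1 is a closed polygon drawn with `<path>`. Its stroke #0000ff means engrave at S338, F4207. After flipping Y the toolpath is (29.20,63.97) → (16.07,178.05) → (67.00,212.72) → (55.46,42.58) → (29.20,63.97), returning to the start.

Shape 2 is a regular polygon drawn with `<polygon>`. Its stroke #0000ff means engrave at S338, F4207. After flipping Y the toolpath is (51.25,68.72) → (41.74,70.05) → (38.14,78.95) → (44.05,86.52) → (53.56,85.19) → (57.16,76.29) → (51.25,68.72), returning to the start.

Shape 3 is a cubic bezier drawn with `<path>`. Its stroke #0000ff means engrave at S338, F4207. After flipping Y the toolpath is (29.03,35.39) → (30.51,48.58) → (32.75,76.60) → (33.31,111.38) → (29.75,144.83) → (19.62,168.88).

Shape 4 is a circle drawn with `<circle>`. Its stroke #ff0000 means cut at S800, F1166. After flipping Y the toolpath is (73.90,65.45) → (70.51,75.89) → (61.62,82.35) → (50.64,82.35) → (41.75,75.89) → (38.36,65.45) → (41.75,55.01) → (50.64,48.55) → (61.62,48.55) → (70.51,55.01) → (73.90,65.45), returning to the start.

Shape 5 is a open polyline drawn with `<path>`. Its stroke #ff0000 means cut at S800, F1166. After flipping Y the toolpath is (57.16,147.73) → (20.76,44.90) → (13.35,54.22) → (23.91,70.38) → (39.28,239.36).

Shape 6 is a rectangle drawn with `<polygon>`. Its stroke #ff0000 means cut at S800, F1166. After flipping Y the toolpath is (38.19,128.27) → (56.42,128.27) → (56.42,22.28) → (38.19,22.28) → (38.19,128.27), returning to the start.

G21
G90
G0 X29.20 Y63.97
M4 S338
G1 X16.07 Y178.05 F4207
G1 X67.00 Y212.72
G1 X55.46 Y42.58
G1 X29.20 Y63.97
M5
G0 X51.25 Y68.72
M4 S338
G1 X41.74 Y70.05 F4207
G1 X38.14 Y78.95
G1 X44.05 Y86.52
G1 X53.56 Y85.19
G1 X57.16 Y76.29
G1 X51.25 Y68.72
M5
G0 X29.03 Y35.39
M4 S338
G1 X30.51 Y48.58 F4207
G1 X32.75 Y76.60
G1 X33.31 Y111.38
G1 X29.75 Y144.83
G1 X19.62 Y168.88
M5
G0 X73.90 Y65.45
M4 S800
G1 X70.51 Y75.89 F1166
G1 X61.62 Y82.35
G1 X50.64 Y82.35
G1 X41.75 Y75.89
G1 X38.36 Y65.45
G1 X41.75 Y55.01
G1 X50.64 Y48.55
G1 X61.62 Y48.55
G1 X70.51 Y55.01
G1 X73.90 Y65.45
M5
G0 X57.16 Y147.73
M4 S800
G1 X20.76 Y44.90 F1166
G1 X13.35 Y54.22
G1 X23.91 Y70.38
G1 X39.28 Y239.36
M5
G0 X38.19 Y128.27
M4 S800
G1 X56.42 Y128.27 F1166
G1 X56.42 Y22.28
G1 X38.19 Y22.28
G1 X38.19 Y128.27
M5
G0 X0.00 Y0.00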